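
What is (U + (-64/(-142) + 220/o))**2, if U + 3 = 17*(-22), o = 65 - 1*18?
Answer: 1539894855625/11135569 ≈ 1.3829e+5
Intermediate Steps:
o = 47 (o = 65 - 18 = 47)
U = -377 (U = -3 + 17*(-22) = -3 - 374 = -377)
(U + (-64/(-142) + 220/o))**2 = (-377 + (-64/(-142) + 220/47))**2 = (-377 + (-64*(-1/142) + 220*(1/47)))**2 = (-377 + (32/71 + 220/47))**2 = (-377 + 17124/3337)**2 = (-1240925/3337)**2 = 1539894855625/11135569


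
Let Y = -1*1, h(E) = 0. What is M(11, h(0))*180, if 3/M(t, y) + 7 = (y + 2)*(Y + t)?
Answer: 540/13 ≈ 41.538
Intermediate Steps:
Y = -1
M(t, y) = 3/(-7 + (-1 + t)*(2 + y)) (M(t, y) = 3/(-7 + (y + 2)*(-1 + t)) = 3/(-7 + (2 + y)*(-1 + t)) = 3/(-7 + (-1 + t)*(2 + y)))
M(11, h(0))*180 = (3/(-9 - 1*0 + 2*11 + 11*0))*180 = (3/(-9 + 0 + 22 + 0))*180 = (3/13)*180 = 540/13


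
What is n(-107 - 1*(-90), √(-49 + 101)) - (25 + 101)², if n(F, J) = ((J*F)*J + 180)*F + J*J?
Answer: -3856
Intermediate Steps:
n(F, J) = J² + F*(180 + F*J²) (n(F, J) = ((F*J)*J + 180)*F + J² = (F*J² + 180)*F + J² = (180 + F*J²)*F + J² = F*(180 + F*J²) + J² = J² + F*(180 + F*J²))
n(-107 - 1*(-90), √(-49 + 101)) - (25 + 101)² = ((√(-49 + 101))² + 180*(-107 - 1*(-90)) + (-107 - 1*(-90))²*(√(-49 + 101))²) - (25 + 101)² = ((√52)² + 180*(-107 + 90) + (-107 + 90)²*(√52)²) - 1*126² = ((2*√13)² + 180*(-17) + (-17)²*(2*√13)²) - 1*15876 = (52 - 3060 + 289*52) - 15876 = (52 - 3060 + 15028) - 15876 = 12020 - 15876 = -3856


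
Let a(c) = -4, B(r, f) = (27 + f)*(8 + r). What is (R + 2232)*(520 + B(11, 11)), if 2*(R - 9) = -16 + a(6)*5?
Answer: 2760966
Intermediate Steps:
B(r, f) = (8 + r)*(27 + f)
R = -9 (R = 9 + (-16 - 4*5)/2 = 9 + (-16 - 20)/2 = 9 + (1/2)*(-36) = 9 - 18 = -9)
(R + 2232)*(520 + B(11, 11)) = (-9 + 2232)*(520 + (216 + 8*11 + 27*11 + 11*11)) = 2223*(520 + (216 + 88 + 297 + 121)) = 2223*(520 + 722) = 2223*1242 = 2760966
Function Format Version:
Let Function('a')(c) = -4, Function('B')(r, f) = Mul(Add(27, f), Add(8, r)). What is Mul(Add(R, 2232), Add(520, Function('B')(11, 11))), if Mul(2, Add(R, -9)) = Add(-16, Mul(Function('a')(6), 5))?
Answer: 2760966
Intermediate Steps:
Function('B')(r, f) = Mul(Add(8, r), Add(27, f))
R = -9 (R = Add(9, Mul(Rational(1, 2), Add(-16, Mul(-4, 5)))) = Add(9, Mul(Rational(1, 2), Add(-16, -20))) = Add(9, Mul(Rational(1, 2), -36)) = Add(9, -18) = -9)
Mul(Add(R, 2232), Add(520, Function('B')(11, 11))) = Mul(Add(-9, 2232), Add(520, Add(216, Mul(8, 11), Mul(27, 11), Mul(11, 11)))) = Mul(2223, Add(520, Add(216, 88, 297, 121))) = Mul(2223, Add(520, 722)) = Mul(2223, 1242) = 2760966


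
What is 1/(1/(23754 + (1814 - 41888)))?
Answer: -16320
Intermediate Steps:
1/(1/(23754 + (1814 - 41888))) = 1/(1/(23754 - 40074)) = 1/(1/(-16320)) = 1/(-1/16320) = -16320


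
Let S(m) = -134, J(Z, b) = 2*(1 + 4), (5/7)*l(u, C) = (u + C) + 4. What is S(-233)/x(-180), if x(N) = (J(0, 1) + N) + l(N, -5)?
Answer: 670/2117 ≈ 0.31649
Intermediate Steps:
l(u, C) = 28/5 + 7*C/5 + 7*u/5 (l(u, C) = 7*((u + C) + 4)/5 = 7*((C + u) + 4)/5 = 7*(4 + C + u)/5 = 28/5 + 7*C/5 + 7*u/5)
J(Z, b) = 10 (J(Z, b) = 2*5 = 10)
x(N) = 43/5 + 12*N/5 (x(N) = (10 + N) + (28/5 + (7/5)*(-5) + 7*N/5) = (10 + N) + (28/5 - 7 + 7*N/5) = (10 + N) + (-7/5 + 7*N/5) = 43/5 + 12*N/5)
S(-233)/x(-180) = -134/(43/5 + (12/5)*(-180)) = -134/(43/5 - 432) = -134/(-2117/5) = -134*(-5/2117) = 670/2117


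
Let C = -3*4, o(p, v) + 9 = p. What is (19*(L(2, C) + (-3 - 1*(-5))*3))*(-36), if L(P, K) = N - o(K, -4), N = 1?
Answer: -19152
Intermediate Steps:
o(p, v) = -9 + p
C = -12
L(P, K) = 10 - K (L(P, K) = 1 - (-9 + K) = 1 + (9 - K) = 10 - K)
(19*(L(2, C) + (-3 - 1*(-5))*3))*(-36) = (19*((10 - 1*(-12)) + (-3 - 1*(-5))*3))*(-36) = (19*((10 + 12) + (-3 + 5)*3))*(-36) = (19*(22 + 2*3))*(-36) = (19*(22 + 6))*(-36) = (19*28)*(-36) = 532*(-36) = -19152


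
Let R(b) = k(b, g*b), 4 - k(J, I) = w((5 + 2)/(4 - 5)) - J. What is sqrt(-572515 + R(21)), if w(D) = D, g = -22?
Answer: I*sqrt(572483) ≈ 756.63*I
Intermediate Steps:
k(J, I) = 11 + J (k(J, I) = 4 - ((5 + 2)/(4 - 5) - J) = 4 - (7/(-1) - J) = 4 - (7*(-1) - J) = 4 - (-7 - J) = 4 + (7 + J) = 11 + J)
R(b) = 11 + b
sqrt(-572515 + R(21)) = sqrt(-572515 + (11 + 21)) = sqrt(-572515 + 32) = sqrt(-572483) = I*sqrt(572483)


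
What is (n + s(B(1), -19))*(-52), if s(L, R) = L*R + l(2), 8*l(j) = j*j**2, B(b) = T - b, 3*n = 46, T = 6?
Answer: 12272/3 ≈ 4090.7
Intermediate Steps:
n = 46/3 (n = (1/3)*46 = 46/3 ≈ 15.333)
B(b) = 6 - b
l(j) = j**3/8 (l(j) = (j*j**2)/8 = j**3/8)
s(L, R) = 1 + L*R (s(L, R) = L*R + (1/8)*2**3 = L*R + (1/8)*8 = L*R + 1 = 1 + L*R)
(n + s(B(1), -19))*(-52) = (46/3 + (1 + (6 - 1*1)*(-19)))*(-52) = (46/3 + (1 + (6 - 1)*(-19)))*(-52) = (46/3 + (1 + 5*(-19)))*(-52) = (46/3 + (1 - 95))*(-52) = (46/3 - 94)*(-52) = -236/3*(-52) = 12272/3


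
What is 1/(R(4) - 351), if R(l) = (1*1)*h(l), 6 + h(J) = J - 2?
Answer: -1/355 ≈ -0.0028169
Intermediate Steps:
h(J) = -8 + J (h(J) = -6 + (J - 2) = -6 + (-2 + J) = -8 + J)
R(l) = -8 + l (R(l) = (1*1)*(-8 + l) = 1*(-8 + l) = -8 + l)
1/(R(4) - 351) = 1/((-8 + 4) - 351) = 1/(-4 - 351) = 1/(-355) = -1/355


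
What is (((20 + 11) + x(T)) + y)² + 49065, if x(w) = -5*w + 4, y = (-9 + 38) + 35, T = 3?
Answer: 56121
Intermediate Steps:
y = 64 (y = 29 + 35 = 64)
x(w) = 4 - 5*w
(((20 + 11) + x(T)) + y)² + 49065 = (((20 + 11) + (4 - 5*3)) + 64)² + 49065 = ((31 + (4 - 15)) + 64)² + 49065 = ((31 - 11) + 64)² + 49065 = (20 + 64)² + 49065 = 84² + 49065 = 7056 + 49065 = 56121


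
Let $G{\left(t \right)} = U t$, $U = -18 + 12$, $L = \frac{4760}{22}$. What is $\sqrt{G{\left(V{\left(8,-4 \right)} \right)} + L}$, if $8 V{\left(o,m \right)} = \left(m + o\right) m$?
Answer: $\frac{4 \sqrt{1727}}{11} \approx 15.112$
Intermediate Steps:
$L = \frac{2380}{11}$ ($L = 4760 \cdot \frac{1}{22} = \frac{2380}{11} \approx 216.36$)
$V{\left(o,m \right)} = \frac{m \left(m + o\right)}{8}$ ($V{\left(o,m \right)} = \frac{\left(m + o\right) m}{8} = \frac{m \left(m + o\right)}{8}$)
$U = -6$
$G{\left(t \right)} = - 6 t$
$\sqrt{G{\left(V{\left(8,-4 \right)} \right)} + L} = \sqrt{- 6 \cdot \frac{1}{8} \left(-4\right) \left(-4 + 8\right) + \frac{2380}{11}} = \sqrt{- 6 \cdot \frac{1}{8} \left(-4\right) 4 + \frac{2380}{11}} = \sqrt{\left(-6\right) \left(-2\right) + \frac{2380}{11}} = \sqrt{12 + \frac{2380}{11}} = \sqrt{\frac{2512}{11}} = \frac{4 \sqrt{1727}}{11}$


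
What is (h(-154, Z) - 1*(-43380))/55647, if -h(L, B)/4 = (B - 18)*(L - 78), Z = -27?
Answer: 20/687 ≈ 0.029112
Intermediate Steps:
h(L, B) = -4*(-78 + L)*(-18 + B) (h(L, B) = -4*(B - 18)*(L - 78) = -4*(-18 + B)*(-78 + L) = -4*(-78 + L)*(-18 + B))
(h(-154, Z) - 1*(-43380))/55647 = ((-5616 + 72*(-154) + 312*(-27) - 4*(-27)*(-154)) - 1*(-43380))/55647 = ((-5616 - 11088 - 8424 - 16632) + 43380)*(1/55647) = (-41760 + 43380)*(1/55647) = 1620*(1/55647) = 20/687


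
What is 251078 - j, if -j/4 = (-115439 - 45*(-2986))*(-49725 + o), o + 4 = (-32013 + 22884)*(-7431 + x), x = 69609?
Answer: -42986446602206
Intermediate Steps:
o = -567622966 (o = -4 + (-32013 + 22884)*(-7431 + 69609) = -4 - 9129*62178 = -4 - 567622962 = -567622966)
j = 42986446853284 (j = -4*(-115439 - 45*(-2986))*(-49725 - 567622966) = -4*(-115439 + 134370)*(-567672691) = -75724*(-567672691) = -4*(-10746611713321) = 42986446853284)
251078 - j = 251078 - 1*42986446853284 = 251078 - 42986446853284 = -42986446602206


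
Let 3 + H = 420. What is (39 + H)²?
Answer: 207936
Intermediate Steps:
H = 417 (H = -3 + 420 = 417)
(39 + H)² = (39 + 417)² = 456² = 207936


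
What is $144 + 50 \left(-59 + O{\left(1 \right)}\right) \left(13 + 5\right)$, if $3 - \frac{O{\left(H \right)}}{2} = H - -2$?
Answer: $-52956$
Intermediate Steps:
$O{\left(H \right)} = 2 - 2 H$ ($O{\left(H \right)} = 6 - 2 \left(H - -2\right) = 6 - 2 \left(H + 2\right) = 6 - 2 \left(2 + H\right) = 6 - \left(4 + 2 H\right) = 2 - 2 H$)
$144 + 50 \left(-59 + O{\left(1 \right)}\right) \left(13 + 5\right) = 144 + 50 \left(-59 + \left(2 - 2\right)\right) \left(13 + 5\right) = 144 + 50 \left(-59 + \left(2 - 2\right)\right) 18 = 144 + 50 \left(-59 + 0\right) 18 = 144 + 50 \left(\left(-59\right) 18\right) = 144 + 50 \left(-1062\right) = 144 - 53100 = -52956$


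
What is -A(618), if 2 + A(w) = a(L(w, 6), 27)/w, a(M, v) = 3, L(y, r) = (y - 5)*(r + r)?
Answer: 411/206 ≈ 1.9951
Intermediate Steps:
L(y, r) = 2*r*(-5 + y) (L(y, r) = (-5 + y)*(2*r) = 2*r*(-5 + y))
A(w) = -2 + 3/w
-A(618) = -(-2 + 3/618) = -(-2 + 3*(1/618)) = -(-2 + 1/206) = -1*(-411/206) = 411/206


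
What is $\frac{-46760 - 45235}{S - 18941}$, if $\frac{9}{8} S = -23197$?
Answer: $\frac{165591}{71209} \approx 2.3254$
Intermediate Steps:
$S = - \frac{185576}{9}$ ($S = \frac{8}{9} \left(-23197\right) = - \frac{185576}{9} \approx -20620.0$)
$\frac{-46760 - 45235}{S - 18941} = \frac{-46760 - 45235}{- \frac{185576}{9} - 18941} = - \frac{91995}{- \frac{356045}{9}} = \left(-91995\right) \left(- \frac{9}{356045}\right) = \frac{165591}{71209}$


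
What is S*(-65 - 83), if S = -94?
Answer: 13912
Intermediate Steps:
S*(-65 - 83) = -94*(-65 - 83) = -94*(-148) = 13912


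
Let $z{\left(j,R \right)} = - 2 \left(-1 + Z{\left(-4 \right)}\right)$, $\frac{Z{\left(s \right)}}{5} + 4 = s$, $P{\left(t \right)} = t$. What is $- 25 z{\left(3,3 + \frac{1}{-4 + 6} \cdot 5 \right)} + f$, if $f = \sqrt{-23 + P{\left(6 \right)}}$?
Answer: $-2050 + i \sqrt{17} \approx -2050.0 + 4.1231 i$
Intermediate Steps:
$f = i \sqrt{17}$ ($f = \sqrt{-23 + 6} = \sqrt{-17} = i \sqrt{17} \approx 4.1231 i$)
$Z{\left(s \right)} = -20 + 5 s$
$z{\left(j,R \right)} = 82$ ($z{\left(j,R \right)} = - 2 \left(-1 + \left(-20 + 5 \left(-4\right)\right)\right) = - 2 \left(-1 - 40\right) = \left(-2\right) \left(-41\right) = 82$)
$- 25 z{\left(3,3 + \frac{1}{-4 + 6} \cdot 5 \right)} + f = \left(-25\right) 82 + i \sqrt{17} = -2050 + i \sqrt{17}$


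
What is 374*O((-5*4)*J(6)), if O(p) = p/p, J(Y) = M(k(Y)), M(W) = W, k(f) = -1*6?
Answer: 374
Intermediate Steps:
k(f) = -6
J(Y) = -6
O(p) = 1
374*O((-5*4)*J(6)) = 374*1 = 374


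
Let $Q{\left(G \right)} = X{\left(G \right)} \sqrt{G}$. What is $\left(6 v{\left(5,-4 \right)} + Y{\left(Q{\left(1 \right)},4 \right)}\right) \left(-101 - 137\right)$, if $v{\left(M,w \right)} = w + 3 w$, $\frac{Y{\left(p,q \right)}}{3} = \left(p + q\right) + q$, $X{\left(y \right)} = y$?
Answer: $16422$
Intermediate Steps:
$Q{\left(G \right)} = G^{\frac{3}{2}}$ ($Q{\left(G \right)} = G \sqrt{G} = G^{\frac{3}{2}}$)
$Y{\left(p,q \right)} = 3 p + 6 q$ ($Y{\left(p,q \right)} = 3 \left(\left(p + q\right) + q\right) = 3 \left(p + 2 q\right) = 3 p + 6 q$)
$v{\left(M,w \right)} = 4 w$
$\left(6 v{\left(5,-4 \right)} + Y{\left(Q{\left(1 \right)},4 \right)}\right) \left(-101 - 137\right) = \left(6 \cdot 4 \left(-4\right) + \left(3 \cdot 1^{\frac{3}{2}} + 6 \cdot 4\right)\right) \left(-101 - 137\right) = \left(6 \left(-16\right) + \left(3 \cdot 1 + 24\right)\right) \left(-238\right) = \left(-96 + \left(3 + 24\right)\right) \left(-238\right) = \left(-96 + 27\right) \left(-238\right) = \left(-69\right) \left(-238\right) = 16422$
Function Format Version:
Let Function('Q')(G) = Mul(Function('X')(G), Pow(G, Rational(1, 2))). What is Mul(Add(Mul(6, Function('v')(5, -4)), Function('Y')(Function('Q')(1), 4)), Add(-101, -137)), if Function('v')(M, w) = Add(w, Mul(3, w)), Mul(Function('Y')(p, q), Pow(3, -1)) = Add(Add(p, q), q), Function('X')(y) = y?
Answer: 16422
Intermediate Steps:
Function('Q')(G) = Pow(G, Rational(3, 2)) (Function('Q')(G) = Mul(G, Pow(G, Rational(1, 2))) = Pow(G, Rational(3, 2)))
Function('Y')(p, q) = Add(Mul(3, p), Mul(6, q)) (Function('Y')(p, q) = Mul(3, Add(Add(p, q), q)) = Mul(3, Add(p, Mul(2, q))) = Add(Mul(3, p), Mul(6, q)))
Function('v')(M, w) = Mul(4, w)
Mul(Add(Mul(6, Function('v')(5, -4)), Function('Y')(Function('Q')(1), 4)), Add(-101, -137)) = Mul(Add(Mul(6, Mul(4, -4)), Add(Mul(3, Pow(1, Rational(3, 2))), Mul(6, 4))), Add(-101, -137)) = Mul(Add(Mul(6, -16), Add(Mul(3, 1), 24)), -238) = Mul(Add(-96, Add(3, 24)), -238) = Mul(Add(-96, 27), -238) = Mul(-69, -238) = 16422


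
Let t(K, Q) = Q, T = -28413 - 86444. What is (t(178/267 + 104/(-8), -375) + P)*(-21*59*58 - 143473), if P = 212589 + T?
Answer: -20964369595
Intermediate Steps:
T = -114857
P = 97732 (P = 212589 - 114857 = 97732)
(t(178/267 + 104/(-8), -375) + P)*(-21*59*58 - 143473) = (-375 + 97732)*(-21*59*58 - 143473) = 97357*(-1239*58 - 143473) = 97357*(-71862 - 143473) = 97357*(-215335) = -20964369595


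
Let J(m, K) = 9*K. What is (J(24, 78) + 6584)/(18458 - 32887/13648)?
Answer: 99439328/251881897 ≈ 0.39479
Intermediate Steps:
(J(24, 78) + 6584)/(18458 - 32887/13648) = (9*78 + 6584)/(18458 - 32887/13648) = (702 + 6584)/(18458 - 32887*1/13648) = 7286/(18458 - 32887/13648) = 7286/(251881897/13648) = 7286*(13648/251881897) = 99439328/251881897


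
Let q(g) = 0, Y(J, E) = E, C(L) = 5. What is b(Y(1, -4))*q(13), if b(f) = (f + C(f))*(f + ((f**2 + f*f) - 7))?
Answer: 0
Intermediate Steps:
b(f) = (5 + f)*(-7 + f + 2*f**2) (b(f) = (f + 5)*(f + ((f**2 + f*f) - 7)) = (5 + f)*(f + ((f**2 + f**2) - 7)) = (5 + f)*(f + (2*f**2 - 7)) = (5 + f)*(f + (-7 + 2*f**2)) = (5 + f)*(-7 + f + 2*f**2))
b(Y(1, -4))*q(13) = (-35 - 2*(-4) + 2*(-4)**3 + 11*(-4)**2)*0 = (-35 + 8 + 2*(-64) + 11*16)*0 = (-35 + 8 - 128 + 176)*0 = 21*0 = 0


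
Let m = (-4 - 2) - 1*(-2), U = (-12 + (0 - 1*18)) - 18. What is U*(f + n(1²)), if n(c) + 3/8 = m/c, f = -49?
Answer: 2562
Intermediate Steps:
U = -48 (U = (-12 + (0 - 18)) - 18 = (-12 - 18) - 18 = -30 - 18 = -48)
m = -4 (m = -6 + 2 = -4)
n(c) = -3/8 - 4/c
U*(f + n(1²)) = -48*(-49 + (-3/8 - 4/(1²))) = -48*(-49 + (-3/8 - 4/1)) = -48*(-49 + (-3/8 - 4*1)) = -48*(-49 + (-3/8 - 4)) = -48*(-49 - 35/8) = -48*(-427/8) = 2562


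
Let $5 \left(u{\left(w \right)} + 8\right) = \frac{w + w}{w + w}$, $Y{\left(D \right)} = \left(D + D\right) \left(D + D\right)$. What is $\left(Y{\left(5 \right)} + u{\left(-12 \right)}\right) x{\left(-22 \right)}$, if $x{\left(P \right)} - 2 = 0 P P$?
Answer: $\frac{922}{5} \approx 184.4$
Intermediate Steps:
$Y{\left(D \right)} = 4 D^{2}$ ($Y{\left(D \right)} = 2 D 2 D = 4 D^{2}$)
$u{\left(w \right)} = - \frac{39}{5}$ ($u{\left(w \right)} = -8 + \frac{\left(w + w\right) \frac{1}{w + w}}{5} = -8 + \frac{2 w \frac{1}{2 w}}{5} = -8 + \frac{1}{5} \cdot 1 = -8 + \frac{1}{5} = - \frac{39}{5}$)
$x{\left(P \right)} = 2$ ($x{\left(P \right)} = 2 + 0 P P = 2 + 0 P = 2 + 0 = 2$)
$\left(Y{\left(5 \right)} + u{\left(-12 \right)}\right) x{\left(-22 \right)} = \left(4 \cdot 5^{2} - \frac{39}{5}\right) 2 = \left(4 \cdot 25 - \frac{39}{5}\right) 2 = \left(100 - \frac{39}{5}\right) 2 = \frac{461}{5} \cdot 2 = \frac{922}{5}$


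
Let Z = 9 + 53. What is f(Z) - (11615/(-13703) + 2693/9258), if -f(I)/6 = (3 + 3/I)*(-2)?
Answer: 146051446337/3932733594 ≈ 37.137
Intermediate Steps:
Z = 62
f(I) = 36 + 36/I (f(I) = -6*(3 + 3/I)*(-2) = -6*(-6 - 6/I) = 36 + 36/I)
f(Z) - (11615/(-13703) + 2693/9258) = (36 + 36/62) - (11615/(-13703) + 2693/9258) = (36 + 36*(1/62)) - (11615*(-1/13703) + 2693*(1/9258)) = (36 + 18/31) - (-11615/13703 + 2693/9258) = 1134/31 - 1*(-70629491/126862374) = 1134/31 + 70629491/126862374 = 146051446337/3932733594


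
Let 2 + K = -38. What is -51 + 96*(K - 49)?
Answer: -8595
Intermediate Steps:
K = -40 (K = -2 - 38 = -40)
-51 + 96*(K - 49) = -51 + 96*(-40 - 49) = -51 + 96*(-89) = -51 - 8544 = -8595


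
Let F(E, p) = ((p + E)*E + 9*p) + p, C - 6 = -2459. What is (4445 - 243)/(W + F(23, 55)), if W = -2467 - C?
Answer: 2101/1165 ≈ 1.8034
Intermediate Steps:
C = -2453 (C = 6 - 2459 = -2453)
F(E, p) = 10*p + E*(E + p) (F(E, p) = ((E + p)*E + 9*p) + p = (E*(E + p) + 9*p) + p = (9*p + E*(E + p)) + p = 10*p + E*(E + p))
W = -14 (W = -2467 - 1*(-2453) = -2467 + 2453 = -14)
(4445 - 243)/(W + F(23, 55)) = (4445 - 243)/(-14 + (23**2 + 10*55 + 23*55)) = 4202/(-14 + (529 + 550 + 1265)) = 4202/(-14 + 2344) = 4202/2330 = 4202*(1/2330) = 2101/1165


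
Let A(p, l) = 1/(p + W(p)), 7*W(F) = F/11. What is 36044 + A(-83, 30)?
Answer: 233348779/6474 ≈ 36044.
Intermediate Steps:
W(F) = F/77 (W(F) = (F/11)/7 = F/77)
A(p, l) = 77/(78*p) (A(p, l) = 1/(p + p/77) = 1/(78*p/77) = 77/(78*p))
36044 + A(-83, 30) = 36044 + (77/78)/(-83) = 36044 + (77/78)*(-1/83) = 36044 - 77/6474 = 233348779/6474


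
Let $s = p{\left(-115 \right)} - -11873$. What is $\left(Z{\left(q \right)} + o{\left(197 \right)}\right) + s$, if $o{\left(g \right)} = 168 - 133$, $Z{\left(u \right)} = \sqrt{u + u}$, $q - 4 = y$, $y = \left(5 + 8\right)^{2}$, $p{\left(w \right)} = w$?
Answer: $11793 + \sqrt{346} \approx 11812.0$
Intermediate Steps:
$y = 169$ ($y = 13^{2} = 169$)
$q = 173$ ($q = 4 + 169 = 173$)
$Z{\left(u \right)} = \sqrt{2} \sqrt{u}$ ($Z{\left(u \right)} = \sqrt{2 u} = \sqrt{2} \sqrt{u}$)
$o{\left(g \right)} = 35$ ($o{\left(g \right)} = 168 - 133 = 35$)
$s = 11758$ ($s = -115 - -11873 = -115 + 11873 = 11758$)
$\left(Z{\left(q \right)} + o{\left(197 \right)}\right) + s = \left(\sqrt{2} \sqrt{173} + 35\right) + 11758 = \left(\sqrt{346} + 35\right) + 11758 = \left(35 + \sqrt{346}\right) + 11758 = 11793 + \sqrt{346}$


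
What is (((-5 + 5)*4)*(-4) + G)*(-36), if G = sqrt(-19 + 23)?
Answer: -72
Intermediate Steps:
G = 2 (G = sqrt(4) = 2)
(((-5 + 5)*4)*(-4) + G)*(-36) = (((-5 + 5)*4)*(-4) + 2)*(-36) = ((0*4)*(-4) + 2)*(-36) = (0*(-4) + 2)*(-36) = (0 + 2)*(-36) = 2*(-36) = -72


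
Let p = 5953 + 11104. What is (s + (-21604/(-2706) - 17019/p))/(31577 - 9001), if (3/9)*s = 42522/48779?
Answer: 982570967449/2310402522573744 ≈ 0.00042528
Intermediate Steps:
p = 17057
s = 127566/48779 (s = 3*(42522/48779) = 127566/48779 ≈ 2.6152)
(s + (-21604/(-2706) - 17019/p))/(31577 - 9001) = (127566/48779 + (-21604/(-2706) - 17019/17057))/(31577 - 9001) = (127566/48779 + (-21604*(-1/2706) - 17019*1/17057))/22576 = (127566/48779 + (982/123 - 17019/17057))*(1/22576) = (127566/48779 + 14656637/2098011)*(1/22576) = (982570967449/102338878569)*(1/22576) = 982570967449/2310402522573744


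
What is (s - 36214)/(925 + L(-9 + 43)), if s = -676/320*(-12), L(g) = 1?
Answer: -723773/18520 ≈ -39.081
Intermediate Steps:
s = 507/20 (s = -676*1/320*(-12) = -169/80*(-12) = 507/20 ≈ 25.350)
(s - 36214)/(925 + L(-9 + 43)) = (507/20 - 36214)/(925 + 1) = -723773/20/926 = -723773/20*1/926 = -723773/18520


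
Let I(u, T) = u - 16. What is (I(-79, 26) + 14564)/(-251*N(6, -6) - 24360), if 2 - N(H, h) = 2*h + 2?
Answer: -4823/9124 ≈ -0.52861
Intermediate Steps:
I(u, T) = -16 + u
N(H, h) = -2*h (N(H, h) = 2 - (2*h + 2) = 2 - (2 + 2*h) = 2 + (-2 - 2*h) = -2*h)
(I(-79, 26) + 14564)/(-251*N(6, -6) - 24360) = ((-16 - 79) + 14564)/(-(-502)*(-6) - 24360) = (-95 + 14564)/(-251*12 - 24360) = 14469/(-3012 - 24360) = 14469/(-27372) = 14469*(-1/27372) = -4823/9124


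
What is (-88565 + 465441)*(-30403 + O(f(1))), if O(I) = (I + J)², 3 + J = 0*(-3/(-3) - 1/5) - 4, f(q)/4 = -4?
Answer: -11258793624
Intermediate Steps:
f(q) = -16 (f(q) = 4*(-4) = -16)
J = -7 (J = -3 + (0*(-3/(-3) - 1/5) - 4) = -3 + (0*(-3*(-⅓) - 1*⅕) - 4) = -3 + (0*(1 - ⅕) - 4) = -3 + (0*(⅘) - 4) = -3 + (0 - 4) = -3 - 4 = -7)
O(I) = (-7 + I)² (O(I) = (I - 7)² = (-7 + I)²)
(-88565 + 465441)*(-30403 + O(f(1))) = (-88565 + 465441)*(-30403 + (-7 - 16)²) = 376876*(-30403 + (-23)²) = 376876*(-30403 + 529) = 376876*(-29874) = -11258793624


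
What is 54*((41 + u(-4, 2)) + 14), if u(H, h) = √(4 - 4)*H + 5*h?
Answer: 3510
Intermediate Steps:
u(H, h) = 5*h (u(H, h) = √0*H + 5*h = 0*H + 5*h = 0 + 5*h = 5*h)
54*((41 + u(-4, 2)) + 14) = 54*((41 + 5*2) + 14) = 54*((41 + 10) + 14) = 54*(51 + 14) = 54*65 = 3510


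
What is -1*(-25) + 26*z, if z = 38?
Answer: 1013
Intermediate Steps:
-1*(-25) + 26*z = -1*(-25) + 26*38 = 25 + 988 = 1013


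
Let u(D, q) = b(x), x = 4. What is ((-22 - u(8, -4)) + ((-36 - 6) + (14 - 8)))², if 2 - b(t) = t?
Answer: 3136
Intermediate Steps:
b(t) = 2 - t
u(D, q) = -2 (u(D, q) = 2 - 1*4 = 2 - 4 = -2)
((-22 - u(8, -4)) + ((-36 - 6) + (14 - 8)))² = ((-22 - 1*(-2)) + ((-36 - 6) + (14 - 8)))² = ((-22 + 2) + (-42 + 6))² = (-20 - 36)² = (-56)² = 3136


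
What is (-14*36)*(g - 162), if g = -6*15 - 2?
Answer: 128016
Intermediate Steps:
g = -92 (g = -90 - 2 = -92)
(-14*36)*(g - 162) = (-14*36)*(-92 - 162) = -504*(-254) = 128016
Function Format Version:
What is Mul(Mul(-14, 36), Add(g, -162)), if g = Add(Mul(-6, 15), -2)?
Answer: 128016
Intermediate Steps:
g = -92 (g = Add(-90, -2) = -92)
Mul(Mul(-14, 36), Add(g, -162)) = Mul(Mul(-14, 36), Add(-92, -162)) = Mul(-504, -254) = 128016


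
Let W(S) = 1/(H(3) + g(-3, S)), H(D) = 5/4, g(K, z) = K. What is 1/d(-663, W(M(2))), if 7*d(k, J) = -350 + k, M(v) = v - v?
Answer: -7/1013 ≈ -0.0069102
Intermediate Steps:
M(v) = 0
H(D) = 5/4 (H(D) = 5*(¼) = 5/4)
W(S) = -4/7 (W(S) = 1/(5/4 - 3) = 1/(-7/4) = -4/7)
d(k, J) = -50 + k/7 (d(k, J) = (-350 + k)/7 = -50 + k/7)
1/d(-663, W(M(2))) = 1/(-50 + (⅐)*(-663)) = 1/(-50 - 663/7) = 1/(-1013/7) = -7/1013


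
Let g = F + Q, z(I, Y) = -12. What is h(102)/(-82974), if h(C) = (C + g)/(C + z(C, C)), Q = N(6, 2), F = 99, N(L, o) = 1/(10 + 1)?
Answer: -553/20536065 ≈ -2.6928e-5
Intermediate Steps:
N(L, o) = 1/11
Q = 1/11 ≈ 0.090909
g = 1090/11 (g = 99 + 1/11 = 1090/11 ≈ 99.091)
h(C) = (1090/11 + C)/(-12 + C) (h(C) = (C + 1090/11)/(C - 12) = (1090/11 + C)/(-12 + C))
h(102)/(-82974) = ((1090/11 + 102)/(-12 + 102))/(-82974) = ((2212/11)/90)*(-1/82974) = ((1/90)*(2212/11))*(-1/82974) = (1106/495)*(-1/82974) = -553/20536065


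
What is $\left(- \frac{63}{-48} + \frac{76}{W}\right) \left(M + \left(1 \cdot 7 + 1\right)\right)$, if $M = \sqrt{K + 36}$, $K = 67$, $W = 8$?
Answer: $\frac{173}{2} + \frac{173 \sqrt{103}}{16} \approx 196.23$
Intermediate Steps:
$M = \sqrt{103}$ ($M = \sqrt{67 + 36} = \sqrt{103} \approx 10.149$)
$\left(- \frac{63}{-48} + \frac{76}{W}\right) \left(M + \left(1 \cdot 7 + 1\right)\right) = \left(- \frac{63}{-48} + \frac{76}{8}\right) \left(\sqrt{103} + \left(1 \cdot 7 + 1\right)\right) = \left(\left(-63\right) \left(- \frac{1}{48}\right) + 76 \cdot \frac{1}{8}\right) \left(\sqrt{103} + \left(7 + 1\right)\right) = \left(\frac{21}{16} + \frac{19}{2}\right) \left(\sqrt{103} + 8\right) = \frac{173 \left(8 + \sqrt{103}\right)}{16} = \frac{173}{2} + \frac{173 \sqrt{103}}{16}$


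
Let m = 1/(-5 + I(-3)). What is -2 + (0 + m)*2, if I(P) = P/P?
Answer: -5/2 ≈ -2.5000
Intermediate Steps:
I(P) = 1
m = -¼ (m = 1/(-5 + 1) = 1/(-4) = -¼ ≈ -0.25000)
-2 + (0 + m)*2 = -2 + (0 - ¼)*2 = -2 - ¼*2 = -2 - ½ = -5/2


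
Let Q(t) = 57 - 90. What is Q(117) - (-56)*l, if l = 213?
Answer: 11895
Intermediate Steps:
Q(t) = -33
Q(117) - (-56)*l = -33 - (-56)*213 = -33 - 1*(-11928) = -33 + 11928 = 11895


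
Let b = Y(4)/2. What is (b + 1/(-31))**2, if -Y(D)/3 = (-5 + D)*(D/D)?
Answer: 8281/3844 ≈ 2.1543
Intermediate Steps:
Y(D) = 15 - 3*D (Y(D) = -3*(-5 + D)*D/D = -3*(-5 + D) = 15 - 3*D)
b = 3/2 (b = (15 - 3*4)/2 = (15 - 12)*(1/2) = 3*(1/2) = 3/2 ≈ 1.5000)
(b + 1/(-31))**2 = (3/2 + 1/(-31))**2 = (3/2 - 1/31)**2 = (91/62)**2 = 8281/3844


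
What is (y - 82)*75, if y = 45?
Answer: -2775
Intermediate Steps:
(y - 82)*75 = (45 - 82)*75 = -37*75 = -2775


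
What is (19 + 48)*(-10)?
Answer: -670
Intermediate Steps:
(19 + 48)*(-10) = 67*(-10) = -670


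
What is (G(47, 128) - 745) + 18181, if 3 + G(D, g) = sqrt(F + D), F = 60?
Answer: 17433 + sqrt(107) ≈ 17443.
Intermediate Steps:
G(D, g) = -3 + sqrt(60 + D)
(G(47, 128) - 745) + 18181 = ((-3 + sqrt(60 + 47)) - 745) + 18181 = ((-3 + sqrt(107)) - 745) + 18181 = (-748 + sqrt(107)) + 18181 = 17433 + sqrt(107)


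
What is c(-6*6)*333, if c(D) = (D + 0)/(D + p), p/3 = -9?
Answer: 1332/7 ≈ 190.29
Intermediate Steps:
p = -27 (p = 3*(-9) = -27)
c(D) = D/(-27 + D) (c(D) = (D + 0)/(D - 27) = D/(-27 + D))
c(-6*6)*333 = ((-6*6)/(-27 - 6*6))*333 = -36/(-27 - 36)*333 = -36/(-63)*333 = -36*(-1/63)*333 = (4/7)*333 = 1332/7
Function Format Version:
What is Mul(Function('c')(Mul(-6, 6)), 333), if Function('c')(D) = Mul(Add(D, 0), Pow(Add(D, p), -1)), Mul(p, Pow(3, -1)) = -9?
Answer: Rational(1332, 7) ≈ 190.29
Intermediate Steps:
p = -27 (p = Mul(3, -9) = -27)
Function('c')(D) = Mul(D, Pow(Add(-27, D), -1)) (Function('c')(D) = Mul(Add(D, 0), Pow(Add(D, -27), -1)) = Mul(D, Pow(Add(-27, D), -1)))
Mul(Function('c')(Mul(-6, 6)), 333) = Mul(Mul(Mul(-6, 6), Pow(Add(-27, Mul(-6, 6)), -1)), 333) = Mul(Mul(-36, Pow(Add(-27, -36), -1)), 333) = Mul(Mul(-36, Pow(-63, -1)), 333) = Mul(Mul(-36, Rational(-1, 63)), 333) = Mul(Rational(4, 7), 333) = Rational(1332, 7)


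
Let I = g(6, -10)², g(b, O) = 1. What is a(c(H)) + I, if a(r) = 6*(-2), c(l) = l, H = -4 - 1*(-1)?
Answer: -11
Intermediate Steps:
H = -3 (H = -4 + 1 = -3)
a(r) = -12
I = 1 (I = 1² = 1)
a(c(H)) + I = -12 + 1 = -11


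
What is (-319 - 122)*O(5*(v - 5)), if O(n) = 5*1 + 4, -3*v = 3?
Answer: -3969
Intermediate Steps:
v = -1 (v = -⅓*3 = -1)
O(n) = 9 (O(n) = 5 + 4 = 9)
(-319 - 122)*O(5*(v - 5)) = (-319 - 122)*9 = -441*9 = -3969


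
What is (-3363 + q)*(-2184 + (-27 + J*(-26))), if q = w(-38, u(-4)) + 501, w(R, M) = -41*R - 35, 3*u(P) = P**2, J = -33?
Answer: 1811667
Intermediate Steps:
u(P) = P**2/3
w(R, M) = -35 - 41*R
q = 2024 (q = (-35 - 41*(-38)) + 501 = (-35 + 1558) + 501 = 1523 + 501 = 2024)
(-3363 + q)*(-2184 + (-27 + J*(-26))) = (-3363 + 2024)*(-2184 + (-27 - 33*(-26))) = -1339*(-2184 + (-27 + 858)) = -1339*(-2184 + 831) = -1339*(-1353) = 1811667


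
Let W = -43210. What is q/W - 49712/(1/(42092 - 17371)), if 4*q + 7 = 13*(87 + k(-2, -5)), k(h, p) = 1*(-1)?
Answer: -212408322040791/172840 ≈ -1.2289e+9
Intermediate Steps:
k(h, p) = -1
q = 1111/4 (q = -7/4 + (13*(87 - 1))/4 = -7/4 + (13*86)/4 = -7/4 + (¼)*1118 = -7/4 + 559/2 = 1111/4 ≈ 277.75)
q/W - 49712/(1/(42092 - 17371)) = (1111/4)/(-43210) - 49712/(1/(42092 - 17371)) = (1111/4)*(-1/43210) - 49712/(1/24721) = -1111/172840 - 49712/1/24721 = -1111/172840 - 49712*24721 = -1111/172840 - 1228930352 = -212408322040791/172840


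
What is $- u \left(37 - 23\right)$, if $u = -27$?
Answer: $378$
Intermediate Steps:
$- u \left(37 - 23\right) = \left(-1\right) \left(-27\right) \left(37 - 23\right) = 27 \cdot 14 = 378$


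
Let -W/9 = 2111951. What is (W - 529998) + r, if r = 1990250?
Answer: -17547307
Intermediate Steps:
W = -19007559 (W = -9*2111951 = -19007559)
(W - 529998) + r = (-19007559 - 529998) + 1990250 = -19537557 + 1990250 = -17547307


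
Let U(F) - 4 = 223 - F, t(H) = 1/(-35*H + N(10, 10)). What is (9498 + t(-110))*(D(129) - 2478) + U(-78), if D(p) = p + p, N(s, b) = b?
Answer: -4069454326/193 ≈ -2.1085e+7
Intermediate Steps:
t(H) = 1/(10 - 35*H) (t(H) = 1/(-35*H + 10) = 1/(10 - 35*H))
U(F) = 227 - F (U(F) = 4 + (223 - F) = 227 - F)
D(p) = 2*p
(9498 + t(-110))*(D(129) - 2478) + U(-78) = (9498 - 1/(-10 + 35*(-110)))*(2*129 - 2478) + (227 - 1*(-78)) = (9498 - 1/(-10 - 3850))*(258 - 2478) + (227 + 78) = (9498 - 1/(-3860))*(-2220) + 305 = (9498 - 1*(-1/3860))*(-2220) + 305 = (9498 + 1/3860)*(-2220) + 305 = (36662281/3860)*(-2220) + 305 = -4069513191/193 + 305 = -4069454326/193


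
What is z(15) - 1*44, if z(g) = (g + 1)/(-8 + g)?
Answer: -292/7 ≈ -41.714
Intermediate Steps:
z(g) = (1 + g)/(-8 + g)
z(15) - 1*44 = (1 + 15)/(-8 + 15) - 1*44 = 16/7 - 44 = -292/7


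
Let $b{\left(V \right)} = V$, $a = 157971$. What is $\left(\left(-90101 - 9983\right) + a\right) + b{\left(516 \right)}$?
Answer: $58403$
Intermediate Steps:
$\left(\left(-90101 - 9983\right) + a\right) + b{\left(516 \right)} = \left(\left(-90101 - 9983\right) + 157971\right) + 516 = \left(-100084 + 157971\right) + 516 = 57887 + 516 = 58403$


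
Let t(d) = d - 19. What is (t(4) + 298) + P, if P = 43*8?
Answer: 627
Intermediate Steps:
P = 344
t(d) = -19 + d
(t(4) + 298) + P = ((-19 + 4) + 298) + 344 = (-15 + 298) + 344 = 283 + 344 = 627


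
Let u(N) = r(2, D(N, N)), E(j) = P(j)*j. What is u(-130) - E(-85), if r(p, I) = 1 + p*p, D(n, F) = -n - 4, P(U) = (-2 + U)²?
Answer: 643370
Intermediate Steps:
D(n, F) = -4 - n
E(j) = j*(-2 + j)² (E(j) = (-2 + j)²*j = j*(-2 + j)²)
r(p, I) = 1 + p²
u(N) = 5 (u(N) = 1 + 2² = 1 + 4 = 5)
u(-130) - E(-85) = 5 - (-85)*(-2 - 85)² = 5 - (-85)*(-87)² = 5 - (-85)*7569 = 5 - 1*(-643365) = 5 + 643365 = 643370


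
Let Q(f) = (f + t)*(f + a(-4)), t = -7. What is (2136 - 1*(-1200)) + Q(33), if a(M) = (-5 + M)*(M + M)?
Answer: 6066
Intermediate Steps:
a(M) = 2*M*(-5 + M) (a(M) = (-5 + M)*(2*M) = 2*M*(-5 + M))
Q(f) = (-7 + f)*(72 + f) (Q(f) = (f - 7)*(f + 2*(-4)*(-5 - 4)) = (-7 + f)*(f + 2*(-4)*(-9)) = (-7 + f)*(f + 72) = (-7 + f)*(72 + f))
(2136 - 1*(-1200)) + Q(33) = (2136 - 1*(-1200)) + (-504 + 33² + 65*33) = (2136 + 1200) + (-504 + 1089 + 2145) = 3336 + 2730 = 6066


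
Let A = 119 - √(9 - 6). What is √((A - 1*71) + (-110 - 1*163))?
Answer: √(-225 - √3) ≈ 15.058*I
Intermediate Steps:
A = 119 - √3 ≈ 117.27
√((A - 1*71) + (-110 - 1*163)) = √(((119 - √3) - 1*71) + (-110 - 1*163)) = √(((119 - √3) - 71) + (-110 - 163)) = √((48 - √3) - 273) = √(-225 - √3)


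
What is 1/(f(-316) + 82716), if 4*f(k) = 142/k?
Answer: 632/52276441 ≈ 1.2090e-5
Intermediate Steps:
f(k) = 71/(2*k) (f(k) = (142/k)/4 = 71/(2*k))
1/(f(-316) + 82716) = 1/((71/2)/(-316) + 82716) = 1/((71/2)*(-1/316) + 82716) = 1/(-71/632 + 82716) = 1/(52276441/632) = 632/52276441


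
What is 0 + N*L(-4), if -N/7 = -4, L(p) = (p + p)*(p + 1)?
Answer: 672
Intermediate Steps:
L(p) = 2*p*(1 + p) (L(p) = (2*p)*(1 + p) = 2*p*(1 + p))
N = 28 (N = -7*(-4) = 28)
0 + N*L(-4) = 0 + 28*(2*(-4)*(1 - 4)) = 0 + 28*(2*(-4)*(-3)) = 0 + 28*24 = 0 + 672 = 672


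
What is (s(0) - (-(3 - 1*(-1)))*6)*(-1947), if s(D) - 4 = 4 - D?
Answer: -62304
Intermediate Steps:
s(D) = 8 - D (s(D) = 4 + (4 - D) = 8 - D)
(s(0) - (-(3 - 1*(-1)))*6)*(-1947) = ((8 - 1*0) - (-(3 - 1*(-1)))*6)*(-1947) = ((8 + 0) - (-(3 + 1))*6)*(-1947) = (8 - (-1*4)*6)*(-1947) = (8 - (-4)*6)*(-1947) = (8 - 1*(-24))*(-1947) = (8 + 24)*(-1947) = 32*(-1947) = -62304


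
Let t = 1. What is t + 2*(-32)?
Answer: -63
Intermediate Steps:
t + 2*(-32) = 1 + 2*(-32) = 1 - 64 = -63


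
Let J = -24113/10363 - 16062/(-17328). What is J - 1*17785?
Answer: -532317494633/29928344 ≈ -17786.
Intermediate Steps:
J = -41896593/29928344 (J = -24113*1/10363 - 16062*(-1/17328) = -24113/10363 + 2677/2888 = -41896593/29928344 ≈ -1.3999)
J - 1*17785 = -41896593/29928344 - 1*17785 = -41896593/29928344 - 17785 = -532317494633/29928344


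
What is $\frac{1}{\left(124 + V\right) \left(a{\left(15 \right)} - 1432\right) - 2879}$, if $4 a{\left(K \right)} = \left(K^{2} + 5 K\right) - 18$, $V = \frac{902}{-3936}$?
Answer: $- \frac{96}{16453727} \approx -5.8345 \cdot 10^{-6}$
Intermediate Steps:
$V = - \frac{11}{48}$ ($V = 902 \left(- \frac{1}{3936}\right) = - \frac{11}{48} \approx -0.22917$)
$a{\left(K \right)} = - \frac{9}{2} + \frac{K^{2}}{4} + \frac{5 K}{4}$ ($a{\left(K \right)} = \frac{\left(K^{2} + 5 K\right) - 18}{4} = \frac{-18 + K^{2} + 5 K}{4} = - \frac{9}{2} + \frac{K^{2}}{4} + \frac{5 K}{4}$)
$\frac{1}{\left(124 + V\right) \left(a{\left(15 \right)} - 1432\right) - 2879} = \frac{1}{\left(124 - \frac{11}{48}\right) \left(\left(- \frac{9}{2} + \frac{15^{2}}{4} + \frac{5}{4} \cdot 15\right) - 1432\right) - 2879} = \frac{1}{\frac{5941 \left(\left(- \frac{9}{2} + \frac{1}{4} \cdot 225 + \frac{75}{4}\right) - 1432\right)}{48} - 2879} = \frac{1}{\frac{5941 \left(\left(- \frac{9}{2} + \frac{225}{4} + \frac{75}{4}\right) - 1432\right)}{48} - 2879} = \frac{1}{\frac{5941 \left(\frac{141}{2} - 1432\right)}{48} - 2879} = \frac{1}{\frac{5941}{48} \left(- \frac{2723}{2}\right) - 2879} = \frac{1}{- \frac{16177343}{96} - 2879} = \frac{1}{- \frac{16453727}{96}} = - \frac{96}{16453727}$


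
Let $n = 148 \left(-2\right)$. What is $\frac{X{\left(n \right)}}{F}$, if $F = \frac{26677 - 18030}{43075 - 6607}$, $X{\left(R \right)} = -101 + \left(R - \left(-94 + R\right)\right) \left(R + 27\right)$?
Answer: $- \frac{925813116}{8647} \approx -1.0707 \cdot 10^{5}$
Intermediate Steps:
$n = -296$
$X{\left(R \right)} = 2437 + 94 R$ ($X{\left(R \right)} = -101 + 94 \left(27 + R\right) = -101 + \left(2538 + 94 R\right) = 2437 + 94 R$)
$F = \frac{8647}{36468} \approx 0.23711$
$\frac{X{\left(n \right)}}{F} = \frac{2437 + 94 \left(-296\right)}{\frac{8647}{36468}} = \left(2437 - 27824\right) \frac{36468}{8647} = \left(-25387\right) \frac{36468}{8647} = - \frac{925813116}{8647}$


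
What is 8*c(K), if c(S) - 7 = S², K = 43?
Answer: 14848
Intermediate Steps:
c(S) = 7 + S²
8*c(K) = 8*(7 + 43²) = 8*(7 + 1849) = 8*1856 = 14848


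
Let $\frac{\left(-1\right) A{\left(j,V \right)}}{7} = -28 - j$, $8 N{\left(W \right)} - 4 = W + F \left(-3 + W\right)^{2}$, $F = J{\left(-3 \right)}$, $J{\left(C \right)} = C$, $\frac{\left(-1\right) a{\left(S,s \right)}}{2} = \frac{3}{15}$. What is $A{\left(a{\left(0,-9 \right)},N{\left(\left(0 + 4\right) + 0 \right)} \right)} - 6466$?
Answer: $- \frac{31364}{5} \approx -6272.8$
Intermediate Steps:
$a{\left(S,s \right)} = - \frac{2}{5}$ ($a{\left(S,s \right)} = - 2 \cdot \frac{3}{15} = - 2 \cdot 3 \cdot \frac{1}{15} = \left(-2\right) \frac{1}{5} = - \frac{2}{5}$)
$F = -3$
$N{\left(W \right)} = \frac{1}{2} - \frac{3 \left(-3 + W\right)^{2}}{8} + \frac{W}{8}$ ($N{\left(W \right)} = \frac{1}{2} + \frac{W - 3 \left(-3 + W\right)^{2}}{8} = \frac{1}{2} + \left(- \frac{3 \left(-3 + W\right)^{2}}{8} + \frac{W}{8}\right) = \frac{1}{2} - \frac{3 \left(-3 + W\right)^{2}}{8} + \frac{W}{8}$)
$A{\left(j,V \right)} = 196 + 7 j$ ($A{\left(j,V \right)} = - 7 \left(-28 - j\right) = 196 + 7 j$)
$A{\left(a{\left(0,-9 \right)},N{\left(\left(0 + 4\right) + 0 \right)} \right)} - 6466 = \left(196 + 7 \left(- \frac{2}{5}\right)\right) - 6466 = \left(196 - \frac{14}{5}\right) - 6466 = \frac{966}{5} - 6466 = - \frac{31364}{5}$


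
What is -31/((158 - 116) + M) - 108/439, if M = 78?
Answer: -26569/52680 ≈ -0.50435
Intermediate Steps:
-31/((158 - 116) + M) - 108/439 = -31/((158 - 116) + 78) - 108/439 = -31/(42 + 78) - 108*1/439 = -31/120 - 108/439 = -26569/52680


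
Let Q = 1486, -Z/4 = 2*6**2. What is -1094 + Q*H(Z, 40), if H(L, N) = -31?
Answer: -47160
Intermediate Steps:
Z = -288 (Z = -8*6**2 = -8*36 = -4*72 = -288)
-1094 + Q*H(Z, 40) = -1094 + 1486*(-31) = -1094 - 46066 = -47160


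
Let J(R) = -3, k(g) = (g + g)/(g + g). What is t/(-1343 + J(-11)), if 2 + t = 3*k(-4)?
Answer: -1/1346 ≈ -0.00074294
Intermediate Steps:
k(g) = 1 (k(g) = (2*g)/((2*g)) = (2*g)*(1/(2*g)) = 1)
t = 1 (t = -2 + 3*1 = -2 + 3 = 1)
t/(-1343 + J(-11)) = 1/(-1343 - 3) = 1/(-1346) = 1*(-1/1346) = -1/1346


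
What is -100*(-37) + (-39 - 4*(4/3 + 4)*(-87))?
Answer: 5517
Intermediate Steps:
-100*(-37) + (-39 - 4*(4/3 + 4)*(-87)) = 3700 + (-39 - 4*(4*(⅓) + 4)*(-87)) = 3700 + (-39 - 4*(4/3 + 4)*(-87)) = 3700 + (-39 - 4*16/3*(-87)) = 3700 + (-39 - 64/3*(-87)) = 3700 + (-39 + 1856) = 3700 + 1817 = 5517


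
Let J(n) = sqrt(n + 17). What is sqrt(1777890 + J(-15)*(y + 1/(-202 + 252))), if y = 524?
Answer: sqrt(177789000 + 52402*sqrt(2))/10 ≈ 1333.7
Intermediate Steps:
J(n) = sqrt(17 + n)
sqrt(1777890 + J(-15)*(y + 1/(-202 + 252))) = sqrt(1777890 + sqrt(17 - 15)*(524 + 1/(-202 + 252))) = sqrt(1777890 + sqrt(2)*(524 + 1/50)) = sqrt(1777890 + sqrt(2)*(26201/50)) = sqrt(1777890 + 26201*sqrt(2)/50)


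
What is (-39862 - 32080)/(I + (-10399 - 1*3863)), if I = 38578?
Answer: -35971/12158 ≈ -2.9586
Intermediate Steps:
(-39862 - 32080)/(I + (-10399 - 1*3863)) = (-39862 - 32080)/(38578 + (-10399 - 1*3863)) = -71942/(38578 + (-10399 - 3863)) = -71942/(38578 - 14262) = -71942/24316 = -71942*1/24316 = -35971/12158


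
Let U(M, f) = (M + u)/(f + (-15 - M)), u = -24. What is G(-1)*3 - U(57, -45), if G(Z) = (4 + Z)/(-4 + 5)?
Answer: 362/39 ≈ 9.2820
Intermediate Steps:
U(M, f) = (-24 + M)/(-15 + f - M) (U(M, f) = (M - 24)/(f + (-15 - M)) = (-24 + M)/(-15 + f - M))
G(Z) = 4 + Z (G(Z) = (4 + Z)/1 = (4 + Z)*1 = 4 + Z)
G(-1)*3 - U(57, -45) = (4 - 1)*3 - (24 - 1*57)/(15 + 57 - 1*(-45)) = 3*3 - (24 - 57)/(15 + 57 + 45) = 9 - (-33)/117 = 9 - 1*(-11/39) = 9 + 11/39 = 362/39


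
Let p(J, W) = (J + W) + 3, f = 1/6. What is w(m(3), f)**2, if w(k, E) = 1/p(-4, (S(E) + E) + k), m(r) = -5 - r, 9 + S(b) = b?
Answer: 9/2809 ≈ 0.0032040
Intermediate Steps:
S(b) = -9 + b
f = 1/6 ≈ 0.16667
p(J, W) = 3 + J + W
w(k, E) = 1/(-10 + k + 2*E) (w(k, E) = 1/(3 - 4 + (((-9 + E) + E) + k)) = 1/(3 - 4 + ((-9 + 2*E) + k)) = 1/(3 - 4 + (-9 + k + 2*E)) = 1/(-10 + k + 2*E))
w(m(3), f)**2 = (1/(-10 + (-5 - 1*3) + 2*(1/6)))**2 = (1/(-10 + (-5 - 3) + 1/3))**2 = (1/(-10 - 8 + 1/3))**2 = (1/(-53/3))**2 = (-3/53)**2 = 9/2809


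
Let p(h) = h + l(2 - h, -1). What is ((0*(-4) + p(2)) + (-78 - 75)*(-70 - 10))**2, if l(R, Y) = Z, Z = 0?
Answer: 149866564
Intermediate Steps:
l(R, Y) = 0
p(h) = h (p(h) = h + 0 = h)
((0*(-4) + p(2)) + (-78 - 75)*(-70 - 10))**2 = ((0*(-4) + 2) + (-78 - 75)*(-70 - 10))**2 = ((0 + 2) - 153*(-80))**2 = (2 + 12240)**2 = 12242**2 = 149866564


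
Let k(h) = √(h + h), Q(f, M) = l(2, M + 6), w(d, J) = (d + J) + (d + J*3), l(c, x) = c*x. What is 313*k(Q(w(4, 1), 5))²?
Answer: 13772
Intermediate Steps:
w(d, J) = 2*d + 4*J (w(d, J) = (J + d) + (d + 3*J) = 2*d + 4*J)
Q(f, M) = 12 + 2*M (Q(f, M) = 2*(M + 6) = 2*(6 + M) = 12 + 2*M)
k(h) = √2*√h (k(h) = √(2*h) = √2*√h)
313*k(Q(w(4, 1), 5))² = 313*(√2*√(12 + 2*5))² = 313*(√2*√(12 + 10))² = 313*(√2*√22)² = 313*(2*√11)² = 313*44 = 13772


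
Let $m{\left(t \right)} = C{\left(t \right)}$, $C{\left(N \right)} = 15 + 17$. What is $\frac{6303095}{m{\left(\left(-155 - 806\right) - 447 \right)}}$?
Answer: $\frac{6303095}{32} \approx 1.9697 \cdot 10^{5}$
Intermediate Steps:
$C{\left(N \right)} = 32$
$m{\left(t \right)} = 32$
$\frac{6303095}{m{\left(\left(-155 - 806\right) - 447 \right)}} = \frac{6303095}{32}$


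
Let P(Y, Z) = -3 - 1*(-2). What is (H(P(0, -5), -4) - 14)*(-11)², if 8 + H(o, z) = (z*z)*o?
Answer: -4598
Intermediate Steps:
P(Y, Z) = -1 (P(Y, Z) = -3 + 2 = -1)
H(o, z) = -8 + o*z² (H(o, z) = -8 + (z*z)*o = -8 + z²*o = -8 + o*z²)
(H(P(0, -5), -4) - 14)*(-11)² = ((-8 - 1*(-4)²) - 14)*(-11)² = ((-8 - 1*16) - 14)*121 = ((-8 - 16) - 14)*121 = (-24 - 14)*121 = -38*121 = -4598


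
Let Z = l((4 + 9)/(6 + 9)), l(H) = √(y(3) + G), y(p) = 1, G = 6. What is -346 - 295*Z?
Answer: -346 - 295*√7 ≈ -1126.5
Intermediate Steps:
l(H) = √7 (l(H) = √(1 + 6) = √7)
Z = √7 ≈ 2.6458
-346 - 295*Z = -346 - 295*√7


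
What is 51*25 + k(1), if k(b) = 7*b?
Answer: 1282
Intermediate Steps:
51*25 + k(1) = 51*25 + 7*1 = 1275 + 7 = 1282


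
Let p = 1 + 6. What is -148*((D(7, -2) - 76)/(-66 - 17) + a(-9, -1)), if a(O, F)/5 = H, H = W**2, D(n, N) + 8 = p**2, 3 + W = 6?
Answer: -557960/83 ≈ -6722.4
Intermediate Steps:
W = 3 (W = -3 + 6 = 3)
p = 7
D(n, N) = 41 (D(n, N) = -8 + 7**2 = -8 + 49 = 41)
H = 9 (H = 3**2 = 9)
a(O, F) = 45 (a(O, F) = 5*9 = 45)
-148*((D(7, -2) - 76)/(-66 - 17) + a(-9, -1)) = -148*((41 - 76)/(-66 - 17) + 45) = -148*(-35/(-83) + 45) = -148*(-35*(-1/83) + 45) = -148*(35/83 + 45) = -148*3770/83 = -557960/83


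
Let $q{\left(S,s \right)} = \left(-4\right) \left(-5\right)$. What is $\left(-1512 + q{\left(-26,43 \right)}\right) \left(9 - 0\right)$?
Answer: $-13428$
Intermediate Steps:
$q{\left(S,s \right)} = 20$
$\left(-1512 + q{\left(-26,43 \right)}\right) \left(9 - 0\right) = \left(-1512 + 20\right) \left(9 - 0\right) = - 1492 \left(9 + 0\right) = \left(-1492\right) 9 = -13428$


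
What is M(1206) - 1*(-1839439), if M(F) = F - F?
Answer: 1839439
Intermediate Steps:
M(F) = 0
M(1206) - 1*(-1839439) = 0 - 1*(-1839439) = 0 + 1839439 = 1839439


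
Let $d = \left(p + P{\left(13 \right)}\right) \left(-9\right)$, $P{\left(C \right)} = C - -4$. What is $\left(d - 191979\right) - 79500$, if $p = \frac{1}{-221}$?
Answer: $- \frac{60030663}{221} \approx -2.7163 \cdot 10^{5}$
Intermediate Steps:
$p = - \frac{1}{221} \approx -0.0045249$
$P{\left(C \right)} = 4 + C$ ($P{\left(C \right)} = C + 4 = 4 + C$)
$d = - \frac{33804}{221}$ ($d = \left(- \frac{1}{221} + \left(4 + 13\right)\right) \left(-9\right) = \left(- \frac{1}{221} + 17\right) \left(-9\right) = \frac{3756}{221} \left(-9\right) = - \frac{33804}{221} \approx -152.96$)
$\left(d - 191979\right) - 79500 = \left(- \frac{33804}{221} - 191979\right) - 79500 = - \frac{42461163}{221} - 79500 = - \frac{60030663}{221}$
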